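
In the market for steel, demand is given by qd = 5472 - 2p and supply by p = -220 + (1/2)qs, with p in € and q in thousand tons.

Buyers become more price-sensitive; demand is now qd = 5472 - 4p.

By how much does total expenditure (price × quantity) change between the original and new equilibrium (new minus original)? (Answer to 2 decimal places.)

-1942911.11

Solve the original market: 5472 - 2p = 2p + 440, hence p = 1258 and q = 2956.
After the shift, demand is qd = 5472 - 4p and supply is qs = 2p + 440.
Clearing the new market: 5472 - 4p = 2p + 440, so p = 2516/3 ≈ 838.6667 and q = 6352/3 ≈ 2117.3333.
Expenditure moves from 1258×2956 = 3718648 to 838.6667×2117.3333 = 1775736.8889; change = -1942911.11.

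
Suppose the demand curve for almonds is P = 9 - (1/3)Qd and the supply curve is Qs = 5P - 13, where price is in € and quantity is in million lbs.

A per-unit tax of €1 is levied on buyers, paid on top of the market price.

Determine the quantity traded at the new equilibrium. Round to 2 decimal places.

Before the shock: 27 - 3P = 5P - 13 ⇒ 40 = 8P ⇒ P = 5, Q = 12.
Since buyers pay the price plus the tax, the effective demand curve becomes Qd = 24 - 3P.
Equate the new curves: 24 - 3P = 5P - 13, giving 37 = 8P, P = 4.625, Q = 10.125.

10.13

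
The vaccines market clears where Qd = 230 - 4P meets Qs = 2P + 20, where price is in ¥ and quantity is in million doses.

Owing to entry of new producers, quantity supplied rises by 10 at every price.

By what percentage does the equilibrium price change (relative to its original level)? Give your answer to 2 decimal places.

Solve the original market: 230 - 4P = 2P + 20, hence P = 35 and Q = 90.
After the shift, demand is Qd = 230 - 4P and supply is Qs = 2P + 30.
Clearing the new market: 230 - 4P = 2P + 30, so P = 100/3 ≈ 33.3333 and Q = 290/3 ≈ 96.6667.
%ΔP = (33.3333 − 35) / 35 × 100 = -4.76%.

-4.76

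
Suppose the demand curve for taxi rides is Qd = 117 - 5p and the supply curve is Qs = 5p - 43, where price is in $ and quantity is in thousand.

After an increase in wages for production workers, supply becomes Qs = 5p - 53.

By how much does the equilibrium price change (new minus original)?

+1

Initially, 117 - 5p = 5p - 43, so 160 = 10p and p = 16, Q = 37.
The shock moves the curves to Qd = 117 - 5p and Qs = 5p - 53.
Clearing the new market: 117 - 5p = 5p - 53, so p = 17 and Q = 32.
Δp = 17 − 16 = +1.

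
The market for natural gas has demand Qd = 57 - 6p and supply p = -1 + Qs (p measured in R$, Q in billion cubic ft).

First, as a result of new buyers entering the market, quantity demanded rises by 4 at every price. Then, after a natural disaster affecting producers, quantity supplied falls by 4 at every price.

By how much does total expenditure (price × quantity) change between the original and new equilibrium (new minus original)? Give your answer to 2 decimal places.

-15.84

Before the shock: 57 - 6p = p + 1 ⇒ 56 = 7p ⇒ p = 8, Q = 9.
With the change applied: demand Qd = 61 - 6p, supply Qs = p - 3.
Setting them equal: 61 - 6p = p - 3 → 64 = 7p, so p = 64/7 ≈ 9.1429 and Q = 43/7 ≈ 6.1429.
Expenditure moves from 8×9 = 72 to 9.1429×6.1429 = 56.1633; change = -15.84.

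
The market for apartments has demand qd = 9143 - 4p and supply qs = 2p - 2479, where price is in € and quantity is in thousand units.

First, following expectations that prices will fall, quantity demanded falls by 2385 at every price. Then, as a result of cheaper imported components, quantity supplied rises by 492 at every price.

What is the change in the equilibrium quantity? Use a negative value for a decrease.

Original equilibrium: 9143 - 4p = 2p - 2479 gives 11622 = 6p, so p = 1937 and q = 1395.
The new curves are qd = 6758 - 4p (demand) and qs = 2p - 1987 (supply).
Clearing the new market: 6758 - 4p = 2p - 1987, so p = 1457.5 and q = 928.
Δq = 928 − 1395 = -467.

-467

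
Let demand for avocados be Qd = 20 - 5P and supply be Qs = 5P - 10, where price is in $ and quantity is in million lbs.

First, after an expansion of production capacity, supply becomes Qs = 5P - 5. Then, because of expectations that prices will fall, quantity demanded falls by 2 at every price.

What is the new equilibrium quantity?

6.5

Solve the original market: 20 - 5P = 5P - 10, hence P = 3 and Q = 5.
The new curves are Qd = 18 - 5P (demand) and Qs = 5P - 5 (supply).
Clearing the new market: 18 - 5P = 5P - 5, so P = 2.3 and Q = 6.5.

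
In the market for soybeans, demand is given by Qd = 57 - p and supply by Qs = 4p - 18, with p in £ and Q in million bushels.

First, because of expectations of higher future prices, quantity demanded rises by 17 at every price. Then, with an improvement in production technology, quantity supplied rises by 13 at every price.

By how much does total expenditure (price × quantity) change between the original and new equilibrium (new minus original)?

+289.56

Solve the original market: 57 - p = 4p - 18, hence p = 15 and Q = 42.
After the shift, demand is Qd = 74 - p and supply is Qs = 4p - 5.
Equate the new curves: 74 - p = 4p - 5, giving 79 = 5p, p = 15.8, Q = 58.2.
Expenditure moves from 15×42 = 630 to 15.8×58.2 = 919.56; change = +289.56.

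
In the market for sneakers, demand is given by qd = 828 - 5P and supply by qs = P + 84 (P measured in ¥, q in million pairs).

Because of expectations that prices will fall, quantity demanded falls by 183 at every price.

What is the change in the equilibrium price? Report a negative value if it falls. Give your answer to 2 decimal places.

Before the shock: 828 - 5P = P + 84 ⇒ 744 = 6P ⇒ P = 124, q = 208.
After the shift, demand is qd = 645 - 5P and supply is qs = P + 84.
New equilibrium: 645 - 5P = P + 84 ⇒ 561 = 6P ⇒ P = 93.5, q = 177.5.
ΔP = 93.5 − 124 = -30.50.

-30.50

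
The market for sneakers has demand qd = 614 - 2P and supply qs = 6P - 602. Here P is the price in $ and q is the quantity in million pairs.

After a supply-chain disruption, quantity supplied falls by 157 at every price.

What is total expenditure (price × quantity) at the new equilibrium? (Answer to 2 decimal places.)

46467.47

Initially, 614 - 2P = 6P - 602, so 1216 = 8P and P = 152, q = 310.
The new curves are qd = 614 - 2P (demand) and qs = 6P - 759 (supply).
Equate the new curves: 614 - 2P = 6P - 759, giving 1373 = 8P, P = 171.625, q = 270.75.
New expenditure = 171.625 × 270.75 = 46467.47.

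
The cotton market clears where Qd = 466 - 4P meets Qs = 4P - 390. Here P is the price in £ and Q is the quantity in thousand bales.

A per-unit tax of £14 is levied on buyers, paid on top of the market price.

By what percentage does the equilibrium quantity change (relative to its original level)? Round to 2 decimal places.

Original equilibrium: 466 - 4P = 4P - 390 gives 856 = 8P, so P = 107 and Q = 38.
Since buyers pay the price plus the tax, the effective demand curve becomes Qd = 410 - 4P.
New equilibrium: 410 - 4P = 4P - 390 ⇒ 800 = 8P ⇒ P = 100, Q = 10.
%ΔQ = (10 − 38) / 38 × 100 = -73.68%.

-73.68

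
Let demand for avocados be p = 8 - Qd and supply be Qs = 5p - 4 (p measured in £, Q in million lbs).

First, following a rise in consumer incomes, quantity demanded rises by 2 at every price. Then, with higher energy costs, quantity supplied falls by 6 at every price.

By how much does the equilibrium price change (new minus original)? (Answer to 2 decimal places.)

Solve the original market: 8 - p = 5p - 4, hence p = 2 and Q = 6.
With the change applied: demand Qd = 10 - p, supply Qs = 5p - 10.
Clearing the new market: 10 - p = 5p - 10, so p = 10/3 ≈ 3.3333 and Q = 20/3 ≈ 6.6667.
Δp = 3.3333 − 2 = +1.33.

+1.33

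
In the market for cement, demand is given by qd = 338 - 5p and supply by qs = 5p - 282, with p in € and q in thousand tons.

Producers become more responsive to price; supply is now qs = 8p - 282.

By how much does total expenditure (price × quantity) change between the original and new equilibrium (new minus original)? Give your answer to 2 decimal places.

Solve the original market: 338 - 5p = 5p - 282, hence p = 62 and q = 28.
With the change applied: demand qd = 338 - 5p, supply qs = 8p - 282.
Setting them equal: 338 - 5p = 8p - 282 → 620 = 13p, so p = 620/13 ≈ 47.6923 and q = 1294/13 ≈ 99.5385.
Expenditure moves from 62×28 = 1736 to 47.6923×99.5385 = 4747.2189; change = +3011.22.

+3011.22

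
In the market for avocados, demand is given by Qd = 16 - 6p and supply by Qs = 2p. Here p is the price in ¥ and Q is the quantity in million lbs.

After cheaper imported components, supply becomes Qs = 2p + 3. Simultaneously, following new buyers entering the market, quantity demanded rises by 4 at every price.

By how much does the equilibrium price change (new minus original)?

+0.125

Solve the original market: 16 - 6p = 2p, hence p = 2 and Q = 4.
With the change applied: demand Qd = 20 - 6p, supply Qs = 2p + 3.
Setting them equal: 20 - 6p = 2p + 3 → 17 = 8p, so p = 2.125 and Q = 7.25.
Δp = 2.125 − 2 = +0.125.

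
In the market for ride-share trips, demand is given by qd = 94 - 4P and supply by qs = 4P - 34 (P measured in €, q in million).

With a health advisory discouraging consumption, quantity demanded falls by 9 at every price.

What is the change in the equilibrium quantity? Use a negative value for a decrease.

-4.5

Original equilibrium: 94 - 4P = 4P - 34 gives 128 = 8P, so P = 16 and q = 30.
After the shift, demand is qd = 85 - 4P and supply is qs = 4P - 34.
Clearing the new market: 85 - 4P = 4P - 34, so P = 14.875 and q = 25.5.
Δq = 25.5 − 30 = -4.5.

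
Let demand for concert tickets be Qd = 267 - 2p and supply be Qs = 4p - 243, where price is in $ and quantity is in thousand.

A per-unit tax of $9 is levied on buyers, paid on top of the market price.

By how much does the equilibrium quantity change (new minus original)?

-12

Initially, 267 - 2p = 4p - 243, so 510 = 6p and p = 85, Q = 97.
Since buyers pay the price plus the tax, the effective demand curve becomes Qd = 249 - 2p.
New equilibrium: 249 - 2p = 4p - 243 ⇒ 492 = 6p ⇒ p = 82, Q = 85.
ΔQ = 85 − 97 = -12.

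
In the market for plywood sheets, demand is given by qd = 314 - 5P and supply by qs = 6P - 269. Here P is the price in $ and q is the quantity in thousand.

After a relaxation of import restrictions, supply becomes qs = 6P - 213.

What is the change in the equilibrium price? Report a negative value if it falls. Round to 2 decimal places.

Before the shock: 314 - 5P = 6P - 269 ⇒ 583 = 11P ⇒ P = 53, q = 49.
The shock moves the curves to qd = 314 - 5P and qs = 6P - 213.
Setting them equal: 314 - 5P = 6P - 213 → 527 = 11P, so P = 527/11 ≈ 47.9091 and q = 819/11 ≈ 74.4545.
ΔP = 47.9091 − 53 = -5.09.

-5.09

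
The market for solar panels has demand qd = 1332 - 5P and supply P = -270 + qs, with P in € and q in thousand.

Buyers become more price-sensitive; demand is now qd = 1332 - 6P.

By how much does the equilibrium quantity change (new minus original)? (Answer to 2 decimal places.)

Original equilibrium: 1332 - 5P = P + 270 gives 1062 = 6P, so P = 177 and q = 447.
After the shift, demand is qd = 1332 - 6P and supply is qs = P + 270.
Equate the new curves: 1332 - 6P = P + 270, giving 1062 = 7P, P = 1062/7 ≈ 151.7143, q = 2952/7 ≈ 421.7143.
Δq = 421.7143 − 447 = -25.29.

-25.29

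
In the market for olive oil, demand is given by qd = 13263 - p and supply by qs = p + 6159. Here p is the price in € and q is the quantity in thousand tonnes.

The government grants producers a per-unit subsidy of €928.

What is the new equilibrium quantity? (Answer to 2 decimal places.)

10175.00

Solve the original market: 13263 - p = p + 6159, hence p = 3552 and q = 9711.
Since sellers receive the price plus the subsidy, the effective supply curve becomes qs = p + 7087.
Clearing the new market: 13263 - p = p + 7087, so p = 3088 and q = 10175.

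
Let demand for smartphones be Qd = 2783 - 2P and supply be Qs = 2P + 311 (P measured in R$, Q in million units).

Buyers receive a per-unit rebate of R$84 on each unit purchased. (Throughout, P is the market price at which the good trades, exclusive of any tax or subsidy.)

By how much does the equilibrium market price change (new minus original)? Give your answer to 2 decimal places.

Solve the original market: 2783 - 2P = 2P + 311, hence P = 618 and Q = 1547.
Since buyers' out-of-pocket price is the market price minus the rebate, the effective demand curve becomes Qd = 2951 - 2P.
Equate the new curves: 2951 - 2P = 2P + 311, giving 2640 = 4P, P = 660, Q = 1631.
ΔP = 660 − 618 = +42.00.

+42.00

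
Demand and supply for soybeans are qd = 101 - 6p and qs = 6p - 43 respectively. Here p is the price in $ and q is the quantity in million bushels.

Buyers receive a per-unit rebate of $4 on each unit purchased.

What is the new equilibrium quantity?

Solve the original market: 101 - 6p = 6p - 43, hence p = 12 and q = 29.
Since buyers' out-of-pocket price is the market price minus the rebate, the effective demand curve becomes qd = 125 - 6p.
Clearing the new market: 125 - 6p = 6p - 43, so p = 14 and q = 41.

41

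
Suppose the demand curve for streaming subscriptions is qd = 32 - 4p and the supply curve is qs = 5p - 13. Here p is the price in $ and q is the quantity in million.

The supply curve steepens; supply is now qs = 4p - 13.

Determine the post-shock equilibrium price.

5.625

Solve the original market: 32 - 4p = 5p - 13, hence p = 5 and q = 12.
The new curves are qd = 32 - 4p (demand) and qs = 4p - 13 (supply).
Setting them equal: 32 - 4p = 4p - 13 → 45 = 8p, so p = 5.625 and q = 9.5.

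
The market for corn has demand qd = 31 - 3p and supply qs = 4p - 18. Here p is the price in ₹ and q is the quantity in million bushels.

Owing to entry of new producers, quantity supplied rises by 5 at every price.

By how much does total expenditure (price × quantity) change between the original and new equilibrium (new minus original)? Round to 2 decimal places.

Before the shock: 31 - 3p = 4p - 18 ⇒ 49 = 7p ⇒ p = 7, q = 10.
With the change applied: demand qd = 31 - 3p, supply qs = 4p - 13.
Setting them equal: 31 - 3p = 4p - 13 → 44 = 7p, so p = 44/7 ≈ 6.2857 and q = 85/7 ≈ 12.1429.
Expenditure moves from 7×10 = 70 to 6.2857×12.1429 = 76.3265; change = +6.33.

+6.33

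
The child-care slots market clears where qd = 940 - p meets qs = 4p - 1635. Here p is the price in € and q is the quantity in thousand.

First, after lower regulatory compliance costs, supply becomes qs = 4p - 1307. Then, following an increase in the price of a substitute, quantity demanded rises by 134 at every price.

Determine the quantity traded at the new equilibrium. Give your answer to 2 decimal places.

Initially, 940 - p = 4p - 1635, so 2575 = 5p and p = 515, q = 425.
The new curves are qd = 1074 - p (demand) and qs = 4p - 1307 (supply).
Setting them equal: 1074 - p = 4p - 1307 → 2381 = 5p, so p = 476.2 and q = 597.8.

597.80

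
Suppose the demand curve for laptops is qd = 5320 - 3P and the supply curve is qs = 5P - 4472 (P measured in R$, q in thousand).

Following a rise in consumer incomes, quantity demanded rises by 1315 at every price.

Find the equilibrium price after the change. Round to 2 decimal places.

Initially, 5320 - 3P = 5P - 4472, so 9792 = 8P and P = 1224, q = 1648.
With the change applied: demand qd = 6635 - 3P, supply qs = 5P - 4472.
New equilibrium: 6635 - 3P = 5P - 4472 ⇒ 11107 = 8P ⇒ P = 1388.375, q = 2469.875.

1388.38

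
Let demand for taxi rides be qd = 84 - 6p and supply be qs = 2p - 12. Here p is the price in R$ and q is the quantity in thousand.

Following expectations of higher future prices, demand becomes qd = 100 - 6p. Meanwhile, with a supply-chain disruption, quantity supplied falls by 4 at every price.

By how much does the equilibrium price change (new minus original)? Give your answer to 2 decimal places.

+2.50

Original equilibrium: 84 - 6p = 2p - 12 gives 96 = 8p, so p = 12 and q = 12.
The new curves are qd = 100 - 6p (demand) and qs = 2p - 16 (supply).
Clearing the new market: 100 - 6p = 2p - 16, so p = 14.5 and q = 13.
Δp = 14.5 − 12 = +2.50.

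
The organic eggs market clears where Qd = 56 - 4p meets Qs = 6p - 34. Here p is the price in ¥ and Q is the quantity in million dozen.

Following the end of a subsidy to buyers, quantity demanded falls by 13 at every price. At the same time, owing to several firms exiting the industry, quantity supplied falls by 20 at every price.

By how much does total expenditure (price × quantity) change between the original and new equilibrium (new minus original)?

Before the shock: 56 - 4p = 6p - 34 ⇒ 90 = 10p ⇒ p = 9, Q = 20.
The shock moves the curves to Qd = 43 - 4p and Qs = 6p - 54.
Clearing the new market: 43 - 4p = 6p - 54, so p = 9.7 and Q = 4.2.
Expenditure moves from 9×20 = 180 to 9.7×4.2 = 40.74; change = -139.26.

-139.26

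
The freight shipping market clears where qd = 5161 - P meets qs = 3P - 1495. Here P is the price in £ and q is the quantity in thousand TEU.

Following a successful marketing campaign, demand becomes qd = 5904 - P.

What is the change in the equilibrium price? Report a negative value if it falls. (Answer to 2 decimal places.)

+185.75

Initially, 5161 - P = 3P - 1495, so 6656 = 4P and P = 1664, q = 3497.
After the shift, demand is qd = 5904 - P and supply is qs = 3P - 1495.
Clearing the new market: 5904 - P = 3P - 1495, so P = 1849.75 and q = 4054.25.
ΔP = 1849.75 − 1664 = +185.75.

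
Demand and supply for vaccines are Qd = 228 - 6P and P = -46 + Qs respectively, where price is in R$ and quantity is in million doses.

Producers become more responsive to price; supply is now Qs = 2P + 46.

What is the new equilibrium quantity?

91.5

Solve the original market: 228 - 6P = P + 46, hence P = 26 and Q = 72.
The new curves are Qd = 228 - 6P (demand) and Qs = 2P + 46 (supply).
New equilibrium: 228 - 6P = 2P + 46 ⇒ 182 = 8P ⇒ P = 22.75, Q = 91.5.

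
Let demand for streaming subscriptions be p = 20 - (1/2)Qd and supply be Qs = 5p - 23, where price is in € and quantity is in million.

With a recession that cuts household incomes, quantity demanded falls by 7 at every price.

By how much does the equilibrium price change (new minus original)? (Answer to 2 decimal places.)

Initially, 40 - 2p = 5p - 23, so 63 = 7p and p = 9, Q = 22.
With the change applied: demand Qd = 33 - 2p, supply Qs = 5p - 23.
Setting them equal: 33 - 2p = 5p - 23 → 56 = 7p, so p = 8 and Q = 17.
Δp = 8 − 9 = -1.00.

-1.00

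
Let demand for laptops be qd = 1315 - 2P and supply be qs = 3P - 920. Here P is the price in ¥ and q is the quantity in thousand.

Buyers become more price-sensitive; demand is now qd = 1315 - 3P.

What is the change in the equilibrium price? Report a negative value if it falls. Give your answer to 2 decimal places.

Initially, 1315 - 2P = 3P - 920, so 2235 = 5P and P = 447, q = 421.
The new curves are qd = 1315 - 3P (demand) and qs = 3P - 920 (supply).
Clearing the new market: 1315 - 3P = 3P - 920, so P = 372.5 and q = 197.5.
ΔP = 372.5 − 447 = -74.50.

-74.50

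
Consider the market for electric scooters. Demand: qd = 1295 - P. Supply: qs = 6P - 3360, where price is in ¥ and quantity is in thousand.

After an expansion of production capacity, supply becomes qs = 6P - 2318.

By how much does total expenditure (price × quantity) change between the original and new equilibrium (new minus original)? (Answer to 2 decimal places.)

Initially, 1295 - P = 6P - 3360, so 4655 = 7P and P = 665, q = 630.
The new curves are qd = 1295 - P (demand) and qs = 6P - 2318 (supply).
Equate the new curves: 1295 - P = 6P - 2318, giving 3613 = 7P, P = 3613/7 ≈ 516.1429, q = 5452/7 ≈ 778.8571.
Expenditure moves from 665×630 = 418950 to 516.1429×778.8571 = 402001.5510; change = -16948.45.

-16948.45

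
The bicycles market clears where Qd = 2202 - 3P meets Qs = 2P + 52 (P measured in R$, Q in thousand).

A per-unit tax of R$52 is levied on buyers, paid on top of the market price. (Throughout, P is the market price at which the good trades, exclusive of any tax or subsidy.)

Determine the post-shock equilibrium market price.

Original equilibrium: 2202 - 3P = 2P + 52 gives 2150 = 5P, so P = 430 and Q = 912.
Since buyers pay the price plus the tax, the effective demand curve becomes Qd = 2046 - 3P.
Equate the new curves: 2046 - 3P = 2P + 52, giving 1994 = 5P, P = 398.8, Q = 849.6.

398.8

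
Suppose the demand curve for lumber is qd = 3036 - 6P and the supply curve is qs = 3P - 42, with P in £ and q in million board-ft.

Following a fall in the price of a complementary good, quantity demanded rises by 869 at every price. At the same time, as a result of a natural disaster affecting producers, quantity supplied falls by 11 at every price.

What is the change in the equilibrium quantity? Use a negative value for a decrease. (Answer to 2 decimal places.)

Original equilibrium: 3036 - 6P = 3P - 42 gives 3078 = 9P, so P = 342 and q = 984.
The new curves are qd = 3905 - 6P (demand) and qs = 3P - 53 (supply).
Clearing the new market: 3905 - 6P = 3P - 53, so P = 3958/9 ≈ 439.7778 and q = 3799/3 ≈ 1266.3333.
Δq = 1266.3333 − 984 = +282.33.

+282.33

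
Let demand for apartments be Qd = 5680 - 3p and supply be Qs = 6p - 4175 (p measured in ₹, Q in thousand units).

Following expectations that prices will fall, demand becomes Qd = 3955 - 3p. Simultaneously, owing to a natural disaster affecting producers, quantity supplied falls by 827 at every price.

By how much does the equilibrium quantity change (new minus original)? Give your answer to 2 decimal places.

Initially, 5680 - 3p = 6p - 4175, so 9855 = 9p and p = 1095, Q = 2395.
The shock moves the curves to Qd = 3955 - 3p and Qs = 6p - 5002.
Equate the new curves: 3955 - 3p = 6p - 5002, giving 8957 = 9p, p = 8957/9 ≈ 995.2222, Q = 2908/3 ≈ 969.3333.
ΔQ = 969.3333 − 2395 = -1425.67.

-1425.67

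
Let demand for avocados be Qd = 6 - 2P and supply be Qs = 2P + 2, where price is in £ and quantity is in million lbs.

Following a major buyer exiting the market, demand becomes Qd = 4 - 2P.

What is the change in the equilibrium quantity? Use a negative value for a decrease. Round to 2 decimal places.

-1.00

Solve the original market: 6 - 2P = 2P + 2, hence P = 1 and Q = 4.
After the shift, demand is Qd = 4 - 2P and supply is Qs = 2P + 2.
Clearing the new market: 4 - 2P = 2P + 2, so P = 0.5 and Q = 3.
ΔQ = 3 − 4 = -1.00.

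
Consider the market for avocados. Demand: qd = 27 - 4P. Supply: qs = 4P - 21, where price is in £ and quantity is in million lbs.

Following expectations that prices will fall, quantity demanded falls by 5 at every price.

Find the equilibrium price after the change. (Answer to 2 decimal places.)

Before the shock: 27 - 4P = 4P - 21 ⇒ 48 = 8P ⇒ P = 6, q = 3.
The shock moves the curves to qd = 22 - 4P and qs = 4P - 21.
Clearing the new market: 22 - 4P = 4P - 21, so P = 5.375 and q = 0.5.

5.38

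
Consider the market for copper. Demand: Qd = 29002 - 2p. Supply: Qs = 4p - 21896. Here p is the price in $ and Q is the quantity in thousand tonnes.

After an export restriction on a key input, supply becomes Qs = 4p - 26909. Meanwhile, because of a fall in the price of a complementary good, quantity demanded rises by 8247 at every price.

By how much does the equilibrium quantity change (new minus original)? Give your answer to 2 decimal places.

+3827.00

Original equilibrium: 29002 - 2p = 4p - 21896 gives 50898 = 6p, so p = 8483 and Q = 12036.
After the shift, demand is Qd = 37249 - 2p and supply is Qs = 4p - 26909.
Setting them equal: 37249 - 2p = 4p - 26909 → 64158 = 6p, so p = 10693 and Q = 15863.
ΔQ = 15863 − 12036 = +3827.00.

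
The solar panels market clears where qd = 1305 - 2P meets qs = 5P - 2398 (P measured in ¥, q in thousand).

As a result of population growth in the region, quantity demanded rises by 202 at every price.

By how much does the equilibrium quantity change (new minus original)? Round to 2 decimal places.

+144.29

Original equilibrium: 1305 - 2P = 5P - 2398 gives 3703 = 7P, so P = 529 and q = 247.
The shock moves the curves to qd = 1507 - 2P and qs = 5P - 2398.
Setting them equal: 1507 - 2P = 5P - 2398 → 3905 = 7P, so P = 3905/7 ≈ 557.8571 and q = 2739/7 ≈ 391.2857.
Δq = 391.2857 − 247 = +144.29.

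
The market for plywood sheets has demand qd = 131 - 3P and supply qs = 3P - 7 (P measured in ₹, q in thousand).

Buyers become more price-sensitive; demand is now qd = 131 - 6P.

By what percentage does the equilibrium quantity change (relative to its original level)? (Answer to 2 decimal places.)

-37.10

Original equilibrium: 131 - 3P = 3P - 7 gives 138 = 6P, so P = 23 and q = 62.
After the shift, demand is qd = 131 - 6P and supply is qs = 3P - 7.
Clearing the new market: 131 - 6P = 3P - 7, so P = 46/3 ≈ 15.3333 and q = 39.
%Δq = (39 − 62) / 62 × 100 = -37.10%.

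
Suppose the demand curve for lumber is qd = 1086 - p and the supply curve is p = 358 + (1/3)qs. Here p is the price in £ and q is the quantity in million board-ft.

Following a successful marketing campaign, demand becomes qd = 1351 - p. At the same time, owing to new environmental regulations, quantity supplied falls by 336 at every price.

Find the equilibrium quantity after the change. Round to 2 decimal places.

Original equilibrium: 1086 - p = 3p - 1074 gives 2160 = 4p, so p = 540 and q = 546.
The shock moves the curves to qd = 1351 - p and qs = 3p - 1410.
New equilibrium: 1351 - p = 3p - 1410 ⇒ 2761 = 4p ⇒ p = 690.25, q = 660.75.

660.75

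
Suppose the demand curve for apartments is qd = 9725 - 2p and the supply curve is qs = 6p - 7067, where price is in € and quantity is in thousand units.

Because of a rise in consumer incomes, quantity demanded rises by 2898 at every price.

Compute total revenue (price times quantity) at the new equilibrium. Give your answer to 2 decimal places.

Initially, 9725 - 2p = 6p - 7067, so 16792 = 8p and p = 2099, q = 5527.
The new curves are qd = 12623 - 2p (demand) and qs = 6p - 7067 (supply).
New equilibrium: 12623 - 2p = 6p - 7067 ⇒ 19690 = 8p ⇒ p = 2461.25, q = 7700.5.
New expenditure = 2461.25 × 7700.5 = 18952855.63.

18952855.63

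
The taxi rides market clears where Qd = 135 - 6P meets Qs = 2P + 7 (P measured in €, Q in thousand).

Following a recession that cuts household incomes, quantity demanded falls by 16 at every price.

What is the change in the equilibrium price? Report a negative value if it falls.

Solve the original market: 135 - 6P = 2P + 7, hence P = 16 and Q = 39.
The shock moves the curves to Qd = 119 - 6P and Qs = 2P + 7.
Clearing the new market: 119 - 6P = 2P + 7, so P = 14 and Q = 35.
ΔP = 14 − 16 = -2.

-2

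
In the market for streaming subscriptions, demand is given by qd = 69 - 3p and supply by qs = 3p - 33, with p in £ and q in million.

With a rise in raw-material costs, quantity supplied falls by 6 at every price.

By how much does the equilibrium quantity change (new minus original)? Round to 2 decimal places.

-3.00

Original equilibrium: 69 - 3p = 3p - 33 gives 102 = 6p, so p = 17 and q = 18.
The new curves are qd = 69 - 3p (demand) and qs = 3p - 39 (supply).
Clearing the new market: 69 - 3p = 3p - 39, so p = 18 and q = 15.
Δq = 15 − 18 = -3.00.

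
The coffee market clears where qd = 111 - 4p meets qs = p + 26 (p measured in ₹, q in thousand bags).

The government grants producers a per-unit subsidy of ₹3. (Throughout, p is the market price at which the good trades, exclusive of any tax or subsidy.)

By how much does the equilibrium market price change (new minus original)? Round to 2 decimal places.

-0.60

Initially, 111 - 4p = p + 26, so 85 = 5p and p = 17, q = 43.
Since sellers receive the price plus the subsidy, the effective supply curve becomes qs = p + 29.
New equilibrium: 111 - 4p = p + 29 ⇒ 82 = 5p ⇒ p = 16.4, q = 45.4.
Δp = 16.4 − 17 = -0.60.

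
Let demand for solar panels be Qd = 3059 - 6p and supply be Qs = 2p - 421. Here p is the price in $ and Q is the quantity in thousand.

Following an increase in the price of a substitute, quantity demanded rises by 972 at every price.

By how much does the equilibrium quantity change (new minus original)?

+243

Original equilibrium: 3059 - 6p = 2p - 421 gives 3480 = 8p, so p = 435 and Q = 449.
The new curves are Qd = 4031 - 6p (demand) and Qs = 2p - 421 (supply).
New equilibrium: 4031 - 6p = 2p - 421 ⇒ 4452 = 8p ⇒ p = 556.5, Q = 692.
ΔQ = 692 − 449 = +243.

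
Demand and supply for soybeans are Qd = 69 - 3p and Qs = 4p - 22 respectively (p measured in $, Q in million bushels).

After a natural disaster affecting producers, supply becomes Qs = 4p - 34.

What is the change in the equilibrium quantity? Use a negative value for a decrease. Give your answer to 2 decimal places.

-5.14

Solve the original market: 69 - 3p = 4p - 22, hence p = 13 and Q = 30.
After the shift, demand is Qd = 69 - 3p and supply is Qs = 4p - 34.
Clearing the new market: 69 - 3p = 4p - 34, so p = 103/7 ≈ 14.7143 and Q = 174/7 ≈ 24.8571.
ΔQ = 24.8571 − 30 = -5.14.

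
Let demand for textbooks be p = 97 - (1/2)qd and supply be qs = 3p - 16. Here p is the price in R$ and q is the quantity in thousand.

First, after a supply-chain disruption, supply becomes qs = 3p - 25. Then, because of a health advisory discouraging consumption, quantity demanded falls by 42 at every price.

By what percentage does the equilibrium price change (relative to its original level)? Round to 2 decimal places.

Initially, 194 - 2p = 3p - 16, so 210 = 5p and p = 42, q = 110.
The new curves are qd = 152 - 2p (demand) and qs = 3p - 25 (supply).
Equate the new curves: 152 - 2p = 3p - 25, giving 177 = 5p, p = 35.4, q = 81.2.
%Δp = (35.4 − 42) / 42 × 100 = -15.71%.

-15.71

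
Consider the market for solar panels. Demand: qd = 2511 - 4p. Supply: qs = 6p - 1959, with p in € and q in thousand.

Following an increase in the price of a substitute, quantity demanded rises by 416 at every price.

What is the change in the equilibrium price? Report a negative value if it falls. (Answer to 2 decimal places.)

Before the shock: 2511 - 4p = 6p - 1959 ⇒ 4470 = 10p ⇒ p = 447, q = 723.
With the change applied: demand qd = 2927 - 4p, supply qs = 6p - 1959.
Equate the new curves: 2927 - 4p = 6p - 1959, giving 4886 = 10p, p = 488.6, q = 972.6.
Δp = 488.6 − 447 = +41.60.

+41.60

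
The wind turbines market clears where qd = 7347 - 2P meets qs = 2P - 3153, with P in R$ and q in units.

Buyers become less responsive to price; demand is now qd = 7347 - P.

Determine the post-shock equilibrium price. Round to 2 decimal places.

Before the shock: 7347 - 2P = 2P - 3153 ⇒ 10500 = 4P ⇒ P = 2625, q = 2097.
The new curves are qd = 7347 - P (demand) and qs = 2P - 3153 (supply).
New equilibrium: 7347 - P = 2P - 3153 ⇒ 10500 = 3P ⇒ P = 3500, q = 3847.

3500.00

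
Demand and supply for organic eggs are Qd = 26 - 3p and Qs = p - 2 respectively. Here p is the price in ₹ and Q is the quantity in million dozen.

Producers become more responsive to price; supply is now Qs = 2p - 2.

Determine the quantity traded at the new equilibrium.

9.2

Original equilibrium: 26 - 3p = p - 2 gives 28 = 4p, so p = 7 and Q = 5.
After the shift, demand is Qd = 26 - 3p and supply is Qs = 2p - 2.
New equilibrium: 26 - 3p = 2p - 2 ⇒ 28 = 5p ⇒ p = 5.6, Q = 9.2.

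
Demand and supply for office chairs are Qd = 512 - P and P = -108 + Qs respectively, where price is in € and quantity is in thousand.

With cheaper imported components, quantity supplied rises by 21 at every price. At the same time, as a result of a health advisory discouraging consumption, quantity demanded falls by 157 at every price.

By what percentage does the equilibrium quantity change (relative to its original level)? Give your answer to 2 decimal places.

-21.94

Solve the original market: 512 - P = P + 108, hence P = 202 and Q = 310.
With the change applied: demand Qd = 355 - P, supply Qs = P + 129.
Equate the new curves: 355 - P = P + 129, giving 226 = 2P, P = 113, Q = 242.
%ΔQ = (242 − 310) / 310 × 100 = -21.94%.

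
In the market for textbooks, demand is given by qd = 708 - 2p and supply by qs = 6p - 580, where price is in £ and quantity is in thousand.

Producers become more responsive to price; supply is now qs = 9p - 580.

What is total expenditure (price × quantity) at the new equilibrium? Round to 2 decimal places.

Solve the original market: 708 - 2p = 6p - 580, hence p = 161 and q = 386.
With the change applied: demand qd = 708 - 2p, supply qs = 9p - 580.
Clearing the new market: 708 - 2p = 9p - 580, so p = 1288/11 ≈ 117.0909 and q = 5212/11 ≈ 473.8182.
New expenditure = 117.0909 × 473.8182 = 55479.80.

55479.80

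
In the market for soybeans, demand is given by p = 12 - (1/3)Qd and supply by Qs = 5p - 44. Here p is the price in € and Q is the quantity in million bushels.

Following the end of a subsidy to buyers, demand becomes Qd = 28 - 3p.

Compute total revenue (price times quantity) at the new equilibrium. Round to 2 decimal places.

Original equilibrium: 36 - 3p = 5p - 44 gives 80 = 8p, so p = 10 and Q = 6.
The new curves are Qd = 28 - 3p (demand) and Qs = 5p - 44 (supply).
New equilibrium: 28 - 3p = 5p - 44 ⇒ 72 = 8p ⇒ p = 9, Q = 1.
New expenditure = 9 × 1 = 9.00.

9.00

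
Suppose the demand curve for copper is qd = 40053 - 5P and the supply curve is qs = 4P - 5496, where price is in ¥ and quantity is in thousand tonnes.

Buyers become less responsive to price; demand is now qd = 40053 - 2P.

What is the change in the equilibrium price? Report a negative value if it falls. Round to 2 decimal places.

+2530.50

Before the shock: 40053 - 5P = 4P - 5496 ⇒ 45549 = 9P ⇒ P = 5061, q = 14748.
After the shift, demand is qd = 40053 - 2P and supply is qs = 4P - 5496.
Equate the new curves: 40053 - 2P = 4P - 5496, giving 45549 = 6P, P = 7591.5, q = 24870.
ΔP = 7591.5 − 5061 = +2530.50.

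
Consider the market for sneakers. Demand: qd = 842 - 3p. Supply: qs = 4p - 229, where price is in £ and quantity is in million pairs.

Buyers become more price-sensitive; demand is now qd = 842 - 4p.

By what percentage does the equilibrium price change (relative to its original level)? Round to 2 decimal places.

Original equilibrium: 842 - 3p = 4p - 229 gives 1071 = 7p, so p = 153 and q = 383.
The new curves are qd = 842 - 4p (demand) and qs = 4p - 229 (supply).
New equilibrium: 842 - 4p = 4p - 229 ⇒ 1071 = 8p ⇒ p = 133.875, q = 306.5.
%Δp = (133.875 − 153) / 153 × 100 = -12.50%.

-12.50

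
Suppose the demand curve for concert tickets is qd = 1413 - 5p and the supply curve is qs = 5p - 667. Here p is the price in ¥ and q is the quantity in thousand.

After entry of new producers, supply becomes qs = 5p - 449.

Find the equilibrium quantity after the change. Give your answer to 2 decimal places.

482.00

Initially, 1413 - 5p = 5p - 667, so 2080 = 10p and p = 208, q = 373.
After the shift, demand is qd = 1413 - 5p and supply is qs = 5p - 449.
Equate the new curves: 1413 - 5p = 5p - 449, giving 1862 = 10p, p = 186.2, q = 482.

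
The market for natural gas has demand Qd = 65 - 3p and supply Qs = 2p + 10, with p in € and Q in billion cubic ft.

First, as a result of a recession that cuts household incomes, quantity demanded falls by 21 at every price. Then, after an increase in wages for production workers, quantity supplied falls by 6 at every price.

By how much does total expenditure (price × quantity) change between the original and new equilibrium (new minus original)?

Before the shock: 65 - 3p = 2p + 10 ⇒ 55 = 5p ⇒ p = 11, Q = 32.
The new curves are Qd = 44 - 3p (demand) and Qs = 2p + 4 (supply).
New equilibrium: 44 - 3p = 2p + 4 ⇒ 40 = 5p ⇒ p = 8, Q = 20.
Expenditure moves from 11×32 = 352 to 8×20 = 160; change = -192.

-192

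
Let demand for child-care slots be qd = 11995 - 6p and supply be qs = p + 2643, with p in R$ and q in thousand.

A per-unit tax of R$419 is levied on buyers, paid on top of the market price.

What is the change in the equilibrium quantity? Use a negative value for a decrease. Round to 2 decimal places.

Before the shock: 11995 - 6p = p + 2643 ⇒ 9352 = 7p ⇒ p = 1336, q = 3979.
Since buyers pay the price plus the tax, the effective demand curve becomes qd = 9481 - 6p.
New equilibrium: 9481 - 6p = p + 2643 ⇒ 6838 = 7p ⇒ p = 6838/7 ≈ 976.8571, q = 25339/7 ≈ 3619.8571.
Δq = 3619.8571 − 3979 = -359.14.

-359.14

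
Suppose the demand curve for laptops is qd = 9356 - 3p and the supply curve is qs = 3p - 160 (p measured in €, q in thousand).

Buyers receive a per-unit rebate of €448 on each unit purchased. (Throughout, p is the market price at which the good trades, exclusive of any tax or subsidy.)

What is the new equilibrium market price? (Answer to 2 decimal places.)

1810.00

Initially, 9356 - 3p = 3p - 160, so 9516 = 6p and p = 1586, q = 4598.
Since buyers' out-of-pocket price is the market price minus the rebate, the effective demand curve becomes qd = 10700 - 3p.
New equilibrium: 10700 - 3p = 3p - 160 ⇒ 10860 = 6p ⇒ p = 1810, q = 5270.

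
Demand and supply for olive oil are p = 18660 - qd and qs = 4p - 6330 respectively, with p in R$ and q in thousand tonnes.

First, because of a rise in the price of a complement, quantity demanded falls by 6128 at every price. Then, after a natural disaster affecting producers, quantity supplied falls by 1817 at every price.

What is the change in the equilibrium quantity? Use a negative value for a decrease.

-5265.8

Initially, 18660 - p = 4p - 6330, so 24990 = 5p and p = 4998, q = 13662.
After the shift, demand is qd = 12532 - p and supply is qs = 4p - 8147.
New equilibrium: 12532 - p = 4p - 8147 ⇒ 20679 = 5p ⇒ p = 4135.8, q = 8396.2.
Δq = 8396.2 − 13662 = -5265.8.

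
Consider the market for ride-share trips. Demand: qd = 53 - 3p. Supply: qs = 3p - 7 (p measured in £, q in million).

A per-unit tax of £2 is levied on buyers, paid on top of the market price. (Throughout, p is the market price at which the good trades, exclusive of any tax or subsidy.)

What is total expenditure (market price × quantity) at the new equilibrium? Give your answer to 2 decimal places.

Original equilibrium: 53 - 3p = 3p - 7 gives 60 = 6p, so p = 10 and q = 23.
Since buyers pay the price plus the tax, the effective demand curve becomes qd = 47 - 3p.
Equate the new curves: 47 - 3p = 3p - 7, giving 54 = 6p, p = 9, q = 20.
New expenditure = 9 × 20 = 180.00.

180.00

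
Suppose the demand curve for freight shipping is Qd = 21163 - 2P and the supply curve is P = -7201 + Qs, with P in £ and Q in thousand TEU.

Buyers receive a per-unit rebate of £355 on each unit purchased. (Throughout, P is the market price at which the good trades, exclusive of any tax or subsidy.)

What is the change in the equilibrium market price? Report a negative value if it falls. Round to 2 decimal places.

Solve the original market: 21163 - 2P = P + 7201, hence P = 4654 and Q = 11855.
Since buyers' out-of-pocket price is the market price minus the rebate, the effective demand curve becomes Qd = 21873 - 2P.
Equate the new curves: 21873 - 2P = P + 7201, giving 14672 = 3P, P = 14672/3 ≈ 4890.6667, Q = 36275/3 ≈ 12091.6667.
ΔP = 4890.6667 − 4654 = +236.67.

+236.67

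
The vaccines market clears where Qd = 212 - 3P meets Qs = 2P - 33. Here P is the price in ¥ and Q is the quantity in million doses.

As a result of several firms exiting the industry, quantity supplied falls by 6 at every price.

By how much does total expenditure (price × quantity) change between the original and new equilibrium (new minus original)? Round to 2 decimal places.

Initially, 212 - 3P = 2P - 33, so 245 = 5P and P = 49, Q = 65.
The new curves are Qd = 212 - 3P (demand) and Qs = 2P - 39 (supply).
Setting them equal: 212 - 3P = 2P - 39 → 251 = 5P, so P = 50.2 and Q = 61.4.
Expenditure moves from 49×65 = 3185 to 50.2×61.4 = 3082.28; change = -102.72.

-102.72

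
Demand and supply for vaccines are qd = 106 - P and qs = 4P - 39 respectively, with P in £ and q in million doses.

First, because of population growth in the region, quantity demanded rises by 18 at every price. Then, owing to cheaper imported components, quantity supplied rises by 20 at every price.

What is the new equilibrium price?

28.6

Original equilibrium: 106 - P = 4P - 39 gives 145 = 5P, so P = 29 and q = 77.
The new curves are qd = 124 - P (demand) and qs = 4P - 19 (supply).
Equate the new curves: 124 - P = 4P - 19, giving 143 = 5P, P = 28.6, q = 95.4.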